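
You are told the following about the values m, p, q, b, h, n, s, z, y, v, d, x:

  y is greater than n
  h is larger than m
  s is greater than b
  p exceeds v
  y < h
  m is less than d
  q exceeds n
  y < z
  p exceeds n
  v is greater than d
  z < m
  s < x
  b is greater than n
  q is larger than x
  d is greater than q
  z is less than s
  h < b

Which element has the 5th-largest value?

The consecutive relations fix a unique order: n < y < z < m < h < b < s < x < q < d < v < p.
The 5th largest is x.

x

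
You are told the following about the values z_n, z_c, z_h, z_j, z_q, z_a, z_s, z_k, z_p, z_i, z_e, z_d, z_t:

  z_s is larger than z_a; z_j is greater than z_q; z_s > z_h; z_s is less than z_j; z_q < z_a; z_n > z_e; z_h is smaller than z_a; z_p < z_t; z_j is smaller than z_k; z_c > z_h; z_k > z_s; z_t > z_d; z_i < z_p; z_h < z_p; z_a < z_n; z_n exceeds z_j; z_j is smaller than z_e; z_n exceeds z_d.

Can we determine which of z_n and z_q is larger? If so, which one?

z_q < z_a and z_a < z_s give z_q < z_s.
With z_s < z_j: z_q < z_a < z_s < z_j.
With z_j < z_e: z_q < z_a < z_s < z_j < z_e.
With z_e < z_n: z_q < z_a < z_s < z_j < z_e < z_n.
So z_n is larger.

z_n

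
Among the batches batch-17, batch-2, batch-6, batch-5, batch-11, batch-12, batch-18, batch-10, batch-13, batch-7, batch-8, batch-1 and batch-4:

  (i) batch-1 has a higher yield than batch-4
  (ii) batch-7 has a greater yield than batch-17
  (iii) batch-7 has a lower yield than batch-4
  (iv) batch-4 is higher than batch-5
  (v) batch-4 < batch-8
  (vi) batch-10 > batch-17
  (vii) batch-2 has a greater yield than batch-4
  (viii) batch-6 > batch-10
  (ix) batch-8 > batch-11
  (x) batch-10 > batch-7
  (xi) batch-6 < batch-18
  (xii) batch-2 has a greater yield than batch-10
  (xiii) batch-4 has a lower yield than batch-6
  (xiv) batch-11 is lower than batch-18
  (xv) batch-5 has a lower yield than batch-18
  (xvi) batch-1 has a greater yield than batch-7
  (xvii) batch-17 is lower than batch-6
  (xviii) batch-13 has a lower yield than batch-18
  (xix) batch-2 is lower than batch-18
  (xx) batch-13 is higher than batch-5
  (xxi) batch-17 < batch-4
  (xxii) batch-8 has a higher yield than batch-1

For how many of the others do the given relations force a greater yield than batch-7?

From batch-7 the given relations immediately reach batch-4, batch-10, batch-1.
From those, batch-2, batch-6, batch-8 — 6 in total.
From those, batch-18 — 7 in total.
Nothing else is reachable above batch-7; 7 in all.

7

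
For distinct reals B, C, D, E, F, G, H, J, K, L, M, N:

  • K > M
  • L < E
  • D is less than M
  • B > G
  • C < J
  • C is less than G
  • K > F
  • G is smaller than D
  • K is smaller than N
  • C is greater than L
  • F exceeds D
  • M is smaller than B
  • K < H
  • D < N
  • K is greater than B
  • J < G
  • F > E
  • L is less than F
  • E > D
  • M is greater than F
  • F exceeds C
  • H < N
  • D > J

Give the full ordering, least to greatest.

L < C < J < G < D < E < F < M < B < K < H < N

The consecutive links are each given: L < C; C < J; J < G; G < D; D < E; E < F; F < M; M < B; B < K; K < H; H < N.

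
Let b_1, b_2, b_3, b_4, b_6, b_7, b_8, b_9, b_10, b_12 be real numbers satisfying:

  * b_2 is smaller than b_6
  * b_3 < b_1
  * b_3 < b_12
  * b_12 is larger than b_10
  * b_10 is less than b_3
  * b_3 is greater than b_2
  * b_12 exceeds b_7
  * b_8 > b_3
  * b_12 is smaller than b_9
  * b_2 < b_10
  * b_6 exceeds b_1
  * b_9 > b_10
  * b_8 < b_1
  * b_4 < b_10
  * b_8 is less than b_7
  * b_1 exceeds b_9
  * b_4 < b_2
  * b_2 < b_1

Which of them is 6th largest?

b_8

Chaining the given pairs: b_4 < b_2 < b_10 < b_3 < b_8 < b_7 < b_12 < b_9 < b_1 < b_6.
The 6th largest is b_8.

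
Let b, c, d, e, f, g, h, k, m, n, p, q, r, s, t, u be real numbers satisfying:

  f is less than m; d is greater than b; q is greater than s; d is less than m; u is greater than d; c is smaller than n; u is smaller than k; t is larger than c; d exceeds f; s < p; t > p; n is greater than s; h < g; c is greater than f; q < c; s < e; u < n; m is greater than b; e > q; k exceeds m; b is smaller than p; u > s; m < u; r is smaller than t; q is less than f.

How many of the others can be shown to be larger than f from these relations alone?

7

The elements the relations force above f are d, c, m, u, k, t, n — no chain reaches any other.
That is 7.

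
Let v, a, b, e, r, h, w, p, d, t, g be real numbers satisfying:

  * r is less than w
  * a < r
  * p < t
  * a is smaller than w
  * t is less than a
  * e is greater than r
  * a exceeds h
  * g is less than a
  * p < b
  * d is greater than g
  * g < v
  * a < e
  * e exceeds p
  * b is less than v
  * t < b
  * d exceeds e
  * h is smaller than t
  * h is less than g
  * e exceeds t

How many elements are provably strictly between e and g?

The relations place g below e. An element lies strictly between them when it is forced above g and also forced below e.
Above g: {a, r, w, v, d}. Below e: {h, p, t, a, r}.
Intersection: {a, r} — 2.

2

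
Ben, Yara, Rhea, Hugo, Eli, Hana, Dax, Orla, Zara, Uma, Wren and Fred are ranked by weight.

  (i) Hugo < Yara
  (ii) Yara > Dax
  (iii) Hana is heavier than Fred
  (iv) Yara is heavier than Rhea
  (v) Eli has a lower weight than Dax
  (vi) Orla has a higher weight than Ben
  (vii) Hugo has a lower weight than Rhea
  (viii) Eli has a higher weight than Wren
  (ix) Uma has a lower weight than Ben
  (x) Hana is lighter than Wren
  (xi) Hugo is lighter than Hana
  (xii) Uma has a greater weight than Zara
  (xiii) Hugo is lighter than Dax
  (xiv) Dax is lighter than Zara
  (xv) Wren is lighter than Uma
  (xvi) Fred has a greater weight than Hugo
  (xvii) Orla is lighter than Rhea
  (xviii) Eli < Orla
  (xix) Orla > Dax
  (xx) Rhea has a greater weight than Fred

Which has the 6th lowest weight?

The consecutive relations fix a unique order: Hugo < Fred < Hana < Wren < Eli < Dax < Zara < Uma < Ben < Orla < Rhea < Yara.
The 6th smallest is Dax.

Dax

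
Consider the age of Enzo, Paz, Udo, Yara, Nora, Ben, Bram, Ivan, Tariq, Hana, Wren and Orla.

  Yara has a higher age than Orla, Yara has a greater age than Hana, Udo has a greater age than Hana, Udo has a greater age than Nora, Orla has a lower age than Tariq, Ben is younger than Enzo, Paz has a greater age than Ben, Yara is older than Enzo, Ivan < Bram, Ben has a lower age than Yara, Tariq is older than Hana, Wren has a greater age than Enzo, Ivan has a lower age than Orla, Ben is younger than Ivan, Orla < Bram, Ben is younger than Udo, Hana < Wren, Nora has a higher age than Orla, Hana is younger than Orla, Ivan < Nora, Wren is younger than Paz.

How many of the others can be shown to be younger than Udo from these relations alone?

From Udo the given relations immediately reach Hana, Ben, Nora.
From those, Ivan, Orla — 5 in total.
No other element is forced below Udo by the given relations, so the count is 5.

5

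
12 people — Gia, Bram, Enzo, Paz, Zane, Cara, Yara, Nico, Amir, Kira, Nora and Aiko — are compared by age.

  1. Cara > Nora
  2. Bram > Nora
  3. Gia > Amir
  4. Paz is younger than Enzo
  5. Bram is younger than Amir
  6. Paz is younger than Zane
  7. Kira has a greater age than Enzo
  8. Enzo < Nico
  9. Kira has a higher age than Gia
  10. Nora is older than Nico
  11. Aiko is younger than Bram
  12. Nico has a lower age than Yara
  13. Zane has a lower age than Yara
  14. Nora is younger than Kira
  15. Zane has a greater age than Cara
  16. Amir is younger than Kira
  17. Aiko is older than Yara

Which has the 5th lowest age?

Cara

Piecing the relations together gives one ordering: Paz < Enzo < Nico < Nora < Cara < Zane < Yara < Aiko < Bram < Amir < Gia < Kira.
The 5th smallest is Cara.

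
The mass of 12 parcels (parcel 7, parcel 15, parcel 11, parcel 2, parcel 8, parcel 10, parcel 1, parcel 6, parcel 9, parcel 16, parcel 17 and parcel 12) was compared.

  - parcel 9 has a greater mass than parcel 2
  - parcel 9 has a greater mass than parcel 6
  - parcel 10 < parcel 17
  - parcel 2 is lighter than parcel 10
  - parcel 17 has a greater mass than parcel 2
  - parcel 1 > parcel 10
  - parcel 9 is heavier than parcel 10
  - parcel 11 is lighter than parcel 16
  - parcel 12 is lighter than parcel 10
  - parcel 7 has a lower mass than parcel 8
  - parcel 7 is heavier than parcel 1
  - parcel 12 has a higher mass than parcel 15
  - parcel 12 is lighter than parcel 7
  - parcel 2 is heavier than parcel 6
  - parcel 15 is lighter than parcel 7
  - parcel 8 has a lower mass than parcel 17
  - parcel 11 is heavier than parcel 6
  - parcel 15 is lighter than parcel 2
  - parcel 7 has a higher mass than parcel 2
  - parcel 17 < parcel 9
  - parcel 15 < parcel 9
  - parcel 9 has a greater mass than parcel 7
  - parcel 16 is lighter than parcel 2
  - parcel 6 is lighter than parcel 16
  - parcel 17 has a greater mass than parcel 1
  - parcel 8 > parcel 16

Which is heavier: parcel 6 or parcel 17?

parcel 17

parcel 6 < parcel 11 and parcel 11 < parcel 16 give parcel 6 < parcel 16.
With parcel 16 < parcel 2: parcel 6 < parcel 11 < parcel 16 < parcel 2.
With parcel 2 < parcel 10: parcel 6 < parcel 11 < parcel 16 < parcel 2 < parcel 10.
Then parcel 10 < parcel 1 extends the chain to parcel 1.
With parcel 1 < parcel 7: parcel 6 < parcel 11 < parcel 16 < parcel 2 < parcel 10 < parcel 1 < parcel 7.
With parcel 7 < parcel 8: parcel 6 < parcel 11 < parcel 16 < parcel 2 < parcel 10 < parcel 1 < parcel 7 < parcel 8.
Then parcel 8 < parcel 17 extends the chain to parcel 17.
So parcel 6 < parcel 17; parcel 17 is the heavier of the two.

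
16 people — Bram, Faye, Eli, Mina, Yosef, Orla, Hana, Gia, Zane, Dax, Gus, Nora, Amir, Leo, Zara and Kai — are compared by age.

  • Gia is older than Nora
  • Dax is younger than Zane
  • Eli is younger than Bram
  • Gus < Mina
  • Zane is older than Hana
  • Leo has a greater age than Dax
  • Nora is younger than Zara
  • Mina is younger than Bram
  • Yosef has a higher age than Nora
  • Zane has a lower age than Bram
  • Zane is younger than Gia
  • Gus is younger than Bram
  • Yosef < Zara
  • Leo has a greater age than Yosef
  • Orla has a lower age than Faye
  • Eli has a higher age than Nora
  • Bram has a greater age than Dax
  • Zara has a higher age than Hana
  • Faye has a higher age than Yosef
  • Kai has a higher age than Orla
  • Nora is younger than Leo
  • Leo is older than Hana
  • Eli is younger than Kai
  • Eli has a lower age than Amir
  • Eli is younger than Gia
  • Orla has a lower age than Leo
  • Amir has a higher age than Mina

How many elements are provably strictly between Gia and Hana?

The relations place Hana below Gia. An element lies strictly between them when it is forced above Hana and also forced below Gia.
Above Hana: {Zara, Leo, Zane, Bram}. Below Gia: {Nora, Dax, Eli, Zane}.
Intersection: {Zane} — 1.

1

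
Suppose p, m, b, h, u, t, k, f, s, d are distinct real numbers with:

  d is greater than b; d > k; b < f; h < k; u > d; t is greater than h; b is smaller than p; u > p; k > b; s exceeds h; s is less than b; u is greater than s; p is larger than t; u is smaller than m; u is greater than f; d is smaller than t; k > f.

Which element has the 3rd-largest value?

p

Piecing the relations together gives one ordering: h < s < b < f < k < d < t < p < u < m.
The 3rd largest is p.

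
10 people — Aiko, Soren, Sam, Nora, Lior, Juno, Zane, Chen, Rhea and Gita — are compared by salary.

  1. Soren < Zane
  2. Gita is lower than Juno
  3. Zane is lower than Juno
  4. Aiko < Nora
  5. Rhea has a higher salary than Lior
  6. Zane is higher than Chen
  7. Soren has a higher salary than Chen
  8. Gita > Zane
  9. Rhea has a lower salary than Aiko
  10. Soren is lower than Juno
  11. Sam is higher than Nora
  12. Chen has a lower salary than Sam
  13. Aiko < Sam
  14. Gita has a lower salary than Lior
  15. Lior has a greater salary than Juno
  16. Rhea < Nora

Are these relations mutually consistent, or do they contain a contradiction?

Every relation is compatible with Chen < Soren < Zane < Gita < Juno < Lior < Rhea < Aiko < Nora < Sam; the set is consistent.

consistent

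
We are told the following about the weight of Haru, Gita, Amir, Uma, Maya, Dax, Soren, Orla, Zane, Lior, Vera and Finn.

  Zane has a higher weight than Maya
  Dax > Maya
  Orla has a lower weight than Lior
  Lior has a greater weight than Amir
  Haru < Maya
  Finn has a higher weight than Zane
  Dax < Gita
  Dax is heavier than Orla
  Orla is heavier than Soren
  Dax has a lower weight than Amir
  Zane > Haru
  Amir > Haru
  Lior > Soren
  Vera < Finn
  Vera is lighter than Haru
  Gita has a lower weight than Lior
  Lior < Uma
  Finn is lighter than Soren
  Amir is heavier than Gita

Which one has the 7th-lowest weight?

Chaining the given pairs: Vera < Haru < Maya < Zane < Finn < Soren < Orla < Dax < Gita < Amir < Lior < Uma.
The 7th smallest is Orla.

Orla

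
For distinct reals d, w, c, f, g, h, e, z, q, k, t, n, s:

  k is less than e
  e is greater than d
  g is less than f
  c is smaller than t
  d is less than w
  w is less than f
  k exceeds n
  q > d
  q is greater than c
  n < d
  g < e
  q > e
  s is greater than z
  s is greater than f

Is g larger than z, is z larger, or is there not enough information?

Following every chain through z: above z we get s.
g is not reached, and no chain runs the other way from g to z.
So the given relations leave the order of z and g undetermined.

undetermined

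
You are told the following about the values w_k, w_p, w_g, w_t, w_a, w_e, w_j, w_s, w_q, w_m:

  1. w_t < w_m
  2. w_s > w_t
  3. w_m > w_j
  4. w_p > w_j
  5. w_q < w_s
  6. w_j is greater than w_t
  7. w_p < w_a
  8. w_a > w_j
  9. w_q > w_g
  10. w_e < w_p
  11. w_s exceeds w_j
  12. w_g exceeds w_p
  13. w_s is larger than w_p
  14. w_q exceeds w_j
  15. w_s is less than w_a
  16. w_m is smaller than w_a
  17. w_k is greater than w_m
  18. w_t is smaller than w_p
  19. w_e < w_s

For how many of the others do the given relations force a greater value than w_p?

4

From w_p the given relations immediately reach w_g, w_s, w_a.
From those, w_q — 4 in total.
Nothing else is reachable above w_p; 4 in all.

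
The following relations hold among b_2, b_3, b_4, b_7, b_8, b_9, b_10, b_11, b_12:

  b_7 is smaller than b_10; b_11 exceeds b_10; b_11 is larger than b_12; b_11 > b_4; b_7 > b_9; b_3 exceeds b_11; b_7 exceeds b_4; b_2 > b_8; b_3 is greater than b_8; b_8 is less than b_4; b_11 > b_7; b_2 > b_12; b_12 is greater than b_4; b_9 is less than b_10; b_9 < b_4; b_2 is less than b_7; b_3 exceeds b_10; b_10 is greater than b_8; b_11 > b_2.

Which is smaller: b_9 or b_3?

Following the relations from b_9: b_9 < b_4 < b_12 < b_2 < b_7 < b_10 < b_11 < b_3.
So b_9 < b_3; b_9 is the smaller of the two.

b_9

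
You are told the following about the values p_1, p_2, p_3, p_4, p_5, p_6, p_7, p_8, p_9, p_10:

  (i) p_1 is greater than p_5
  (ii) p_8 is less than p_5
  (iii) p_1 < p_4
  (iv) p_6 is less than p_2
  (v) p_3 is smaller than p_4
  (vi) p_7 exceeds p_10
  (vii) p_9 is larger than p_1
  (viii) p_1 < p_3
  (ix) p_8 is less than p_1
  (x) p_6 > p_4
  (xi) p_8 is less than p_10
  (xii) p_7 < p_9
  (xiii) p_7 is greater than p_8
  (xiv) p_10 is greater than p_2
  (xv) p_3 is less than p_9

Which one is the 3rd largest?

p_10

The consecutive relations fix a unique order: p_8 < p_5 < p_1 < p_3 < p_4 < p_6 < p_2 < p_10 < p_7 < p_9.
The 3rd largest is p_10.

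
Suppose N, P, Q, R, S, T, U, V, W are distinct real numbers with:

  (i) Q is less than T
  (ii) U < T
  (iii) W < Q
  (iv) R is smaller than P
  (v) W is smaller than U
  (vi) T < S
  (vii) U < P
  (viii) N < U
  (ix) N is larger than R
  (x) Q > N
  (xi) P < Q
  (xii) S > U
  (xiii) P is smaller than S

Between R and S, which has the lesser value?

R < N and N < U give R < U.
Then U < P extends the chain to P.
With P < Q: R < N < U < P < Q.
With Q < T: R < N < U < P < Q < T.
Then T < S extends the chain to S.
So R < S; R is the smaller of the two.

R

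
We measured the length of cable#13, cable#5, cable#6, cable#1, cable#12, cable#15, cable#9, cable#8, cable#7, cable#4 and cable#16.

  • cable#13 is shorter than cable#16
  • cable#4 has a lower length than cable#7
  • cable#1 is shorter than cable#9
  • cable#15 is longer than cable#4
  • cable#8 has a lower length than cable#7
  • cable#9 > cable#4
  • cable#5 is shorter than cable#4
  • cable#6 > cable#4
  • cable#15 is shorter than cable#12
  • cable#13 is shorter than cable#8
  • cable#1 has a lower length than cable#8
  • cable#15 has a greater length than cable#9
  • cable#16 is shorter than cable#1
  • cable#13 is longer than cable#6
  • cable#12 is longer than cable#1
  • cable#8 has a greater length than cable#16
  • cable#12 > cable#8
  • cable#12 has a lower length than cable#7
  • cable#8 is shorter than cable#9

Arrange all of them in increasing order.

Each adjacent pair is fixed by a given relation: cable#5 < cable#4; cable#4 < cable#6; cable#6 < cable#13; cable#13 < cable#16; cable#16 < cable#1; cable#1 < cable#8; cable#8 < cable#9; cable#9 < cable#15; cable#15 < cable#12; cable#12 < cable#7. Chaining them end to end gives the full order.

cable#5 < cable#4 < cable#6 < cable#13 < cable#16 < cable#1 < cable#8 < cable#9 < cable#15 < cable#12 < cable#7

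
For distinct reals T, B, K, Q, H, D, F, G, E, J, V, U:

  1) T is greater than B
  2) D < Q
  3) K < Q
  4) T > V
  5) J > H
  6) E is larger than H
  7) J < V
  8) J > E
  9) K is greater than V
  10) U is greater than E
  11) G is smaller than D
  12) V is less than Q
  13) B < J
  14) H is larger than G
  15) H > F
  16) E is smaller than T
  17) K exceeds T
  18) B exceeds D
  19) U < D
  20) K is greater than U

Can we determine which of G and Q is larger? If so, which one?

Q

Chaining the given relations: G < H < E < U < D < B < J < V < T < K < Q.
So Q is larger.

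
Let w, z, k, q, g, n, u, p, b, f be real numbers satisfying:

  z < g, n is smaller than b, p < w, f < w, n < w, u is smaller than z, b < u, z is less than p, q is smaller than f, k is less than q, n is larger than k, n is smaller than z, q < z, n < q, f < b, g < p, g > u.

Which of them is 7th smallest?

The consecutive relations fix a unique order: k < n < q < f < b < u < z < g < p < w.
Counting 7 from the smallest end gives z.

z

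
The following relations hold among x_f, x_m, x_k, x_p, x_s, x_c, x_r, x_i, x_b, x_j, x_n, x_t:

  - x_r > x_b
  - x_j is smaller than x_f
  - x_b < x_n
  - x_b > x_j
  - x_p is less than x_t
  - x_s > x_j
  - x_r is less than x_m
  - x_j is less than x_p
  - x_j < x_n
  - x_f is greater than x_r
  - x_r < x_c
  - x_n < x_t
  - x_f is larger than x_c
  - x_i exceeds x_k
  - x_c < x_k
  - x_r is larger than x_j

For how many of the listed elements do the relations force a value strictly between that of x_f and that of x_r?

1

Chaining upward from x_r reaches: x_c, x_m, x_k, x_i.
Chaining downward from x_f reaches: x_j, x_b, x_c.
Strictly between x_r and x_f are those in both lists: x_c — 1 element.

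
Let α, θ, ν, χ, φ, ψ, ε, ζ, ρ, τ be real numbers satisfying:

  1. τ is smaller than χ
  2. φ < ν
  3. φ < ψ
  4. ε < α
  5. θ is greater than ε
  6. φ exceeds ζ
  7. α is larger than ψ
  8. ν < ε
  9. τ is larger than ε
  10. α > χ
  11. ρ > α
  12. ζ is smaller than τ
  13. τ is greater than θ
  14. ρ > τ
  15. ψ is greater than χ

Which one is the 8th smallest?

Piecing the relations together gives one ordering: ζ < φ < ν < ε < θ < τ < χ < ψ < α < ρ.
Counting 8 from the smallest end gives ψ.

ψ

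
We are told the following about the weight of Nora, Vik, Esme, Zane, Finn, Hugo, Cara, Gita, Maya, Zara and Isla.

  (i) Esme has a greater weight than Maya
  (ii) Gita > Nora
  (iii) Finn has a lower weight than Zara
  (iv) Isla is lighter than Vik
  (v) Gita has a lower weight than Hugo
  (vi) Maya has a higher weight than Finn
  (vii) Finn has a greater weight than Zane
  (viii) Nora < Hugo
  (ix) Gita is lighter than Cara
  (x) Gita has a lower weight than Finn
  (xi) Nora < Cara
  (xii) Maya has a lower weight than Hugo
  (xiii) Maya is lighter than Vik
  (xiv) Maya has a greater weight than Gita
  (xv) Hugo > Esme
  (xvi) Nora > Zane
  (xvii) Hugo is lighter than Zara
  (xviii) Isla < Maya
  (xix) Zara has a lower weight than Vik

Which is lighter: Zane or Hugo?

The relevant relations are Zane < Nora; Nora < Gita; Gita < Finn; Finn < Maya; Maya < Esme; Esme < Hugo.
Chaining these gives Zane < Nora < Gita < Finn < Maya < Esme < Hugo.
So Zane < Hugo; Zane is the lighter of the two.

Zane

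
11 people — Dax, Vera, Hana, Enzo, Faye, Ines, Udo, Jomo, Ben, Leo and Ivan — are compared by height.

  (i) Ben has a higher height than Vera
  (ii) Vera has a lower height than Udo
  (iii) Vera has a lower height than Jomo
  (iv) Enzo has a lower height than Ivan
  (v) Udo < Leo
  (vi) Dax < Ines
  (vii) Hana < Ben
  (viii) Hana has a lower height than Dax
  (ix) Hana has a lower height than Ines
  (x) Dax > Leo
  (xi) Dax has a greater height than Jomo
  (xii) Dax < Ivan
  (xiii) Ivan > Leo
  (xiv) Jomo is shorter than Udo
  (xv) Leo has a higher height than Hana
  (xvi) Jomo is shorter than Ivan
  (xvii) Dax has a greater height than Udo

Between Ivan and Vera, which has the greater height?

Ivan

Link the given pairs in sequence: Vera < Jomo; Jomo < Udo; Udo < Leo; Leo < Dax; Dax < Ivan.
Together: Vera < Jomo < Udo < Leo < Dax < Ivan.
So Vera < Ivan; Ivan is the taller of the two.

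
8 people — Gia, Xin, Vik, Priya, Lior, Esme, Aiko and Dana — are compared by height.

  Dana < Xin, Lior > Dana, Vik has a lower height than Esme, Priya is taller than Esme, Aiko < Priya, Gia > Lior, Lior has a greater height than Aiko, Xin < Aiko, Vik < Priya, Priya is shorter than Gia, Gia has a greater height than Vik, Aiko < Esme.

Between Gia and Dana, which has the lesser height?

Dana < Xin and Xin < Aiko give Dana < Aiko.
With Aiko < Esme: Dana < Xin < Aiko < Esme.
Then Esme < Priya extends the chain to Priya.
Then Priya < Gia extends the chain to Gia.
So Dana < Gia; Dana is the shorter of the two.

Dana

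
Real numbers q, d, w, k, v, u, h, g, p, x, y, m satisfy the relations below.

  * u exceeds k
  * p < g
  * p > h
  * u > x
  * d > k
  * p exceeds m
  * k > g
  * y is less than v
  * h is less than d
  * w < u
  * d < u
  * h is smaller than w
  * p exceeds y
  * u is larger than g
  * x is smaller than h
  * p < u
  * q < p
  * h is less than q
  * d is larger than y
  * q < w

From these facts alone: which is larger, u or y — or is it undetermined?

The relevant relations are y < p; p < g; g < k; k < d; d < u.
Together: y < p < g < k < d < u.
So u is larger.

u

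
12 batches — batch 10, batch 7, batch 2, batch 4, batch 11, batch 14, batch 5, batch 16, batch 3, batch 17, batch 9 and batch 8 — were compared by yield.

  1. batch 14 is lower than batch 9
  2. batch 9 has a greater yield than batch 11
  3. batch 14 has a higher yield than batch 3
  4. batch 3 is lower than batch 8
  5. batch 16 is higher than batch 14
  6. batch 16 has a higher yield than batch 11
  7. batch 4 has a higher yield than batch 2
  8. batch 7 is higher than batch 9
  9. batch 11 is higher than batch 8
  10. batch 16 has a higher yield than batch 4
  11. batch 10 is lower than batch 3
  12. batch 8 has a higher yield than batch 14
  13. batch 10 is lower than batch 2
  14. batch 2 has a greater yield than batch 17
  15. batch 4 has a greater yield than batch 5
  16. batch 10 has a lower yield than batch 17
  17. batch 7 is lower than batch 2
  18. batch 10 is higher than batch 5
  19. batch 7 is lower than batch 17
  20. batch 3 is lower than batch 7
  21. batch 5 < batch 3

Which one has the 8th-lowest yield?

batch 7

Piecing the relations together gives one ordering: batch 5 < batch 10 < batch 3 < batch 14 < batch 8 < batch 11 < batch 9 < batch 7 < batch 17 < batch 2 < batch 4 < batch 16.
The 8th smallest is batch 7.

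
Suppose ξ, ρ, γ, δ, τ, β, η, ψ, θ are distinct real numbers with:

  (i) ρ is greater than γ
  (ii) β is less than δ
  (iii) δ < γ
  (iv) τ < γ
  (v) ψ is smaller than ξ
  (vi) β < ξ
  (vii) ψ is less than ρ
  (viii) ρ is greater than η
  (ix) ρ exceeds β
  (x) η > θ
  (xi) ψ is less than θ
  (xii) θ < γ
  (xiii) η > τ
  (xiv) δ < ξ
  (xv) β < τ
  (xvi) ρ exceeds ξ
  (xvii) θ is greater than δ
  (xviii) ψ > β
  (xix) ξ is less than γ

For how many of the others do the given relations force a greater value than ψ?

5

From ψ the given relations immediately reach ξ, θ, ρ.
From those, γ, η — 5 in total.
Nothing else is reachable above ψ; 5 in all.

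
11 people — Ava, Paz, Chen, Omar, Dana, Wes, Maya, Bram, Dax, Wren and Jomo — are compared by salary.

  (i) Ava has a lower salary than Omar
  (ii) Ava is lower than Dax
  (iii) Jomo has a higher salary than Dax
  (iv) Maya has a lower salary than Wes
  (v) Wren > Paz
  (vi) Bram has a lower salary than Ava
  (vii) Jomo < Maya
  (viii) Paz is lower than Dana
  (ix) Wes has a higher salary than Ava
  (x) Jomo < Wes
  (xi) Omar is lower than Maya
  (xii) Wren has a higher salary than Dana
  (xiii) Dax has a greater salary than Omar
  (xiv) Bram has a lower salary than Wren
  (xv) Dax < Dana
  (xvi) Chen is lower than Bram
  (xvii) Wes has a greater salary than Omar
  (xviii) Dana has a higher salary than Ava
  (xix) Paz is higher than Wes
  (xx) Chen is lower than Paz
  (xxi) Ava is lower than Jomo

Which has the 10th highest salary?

The consecutive relations fix a unique order: Chen < Bram < Ava < Omar < Dax < Jomo < Maya < Wes < Paz < Dana < Wren.
The 10th largest is Bram.

Bram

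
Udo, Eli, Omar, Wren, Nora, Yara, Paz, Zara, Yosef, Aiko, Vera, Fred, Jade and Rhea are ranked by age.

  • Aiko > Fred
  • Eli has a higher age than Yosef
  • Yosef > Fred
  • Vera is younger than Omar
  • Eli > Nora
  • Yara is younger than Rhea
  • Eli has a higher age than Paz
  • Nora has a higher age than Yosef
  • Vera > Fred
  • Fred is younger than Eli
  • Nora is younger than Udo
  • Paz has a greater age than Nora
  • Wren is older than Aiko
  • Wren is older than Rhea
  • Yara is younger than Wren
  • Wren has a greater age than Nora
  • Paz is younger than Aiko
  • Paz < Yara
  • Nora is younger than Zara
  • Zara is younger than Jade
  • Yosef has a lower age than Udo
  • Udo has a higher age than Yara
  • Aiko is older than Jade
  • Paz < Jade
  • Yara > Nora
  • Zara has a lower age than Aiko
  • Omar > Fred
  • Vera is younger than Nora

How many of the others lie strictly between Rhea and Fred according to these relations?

5

Chaining upward from Fred reaches: Yosef, Vera, Nora, Paz, Yara, Omar, Eli, Zara, Jade, Aiko, Udo, Wren.
Chaining downward from Rhea reaches: Yosef, Vera, Nora, Paz, Yara.
Strictly between Fred and Rhea are those in both lists: Yosef, Vera, Nora, Paz, Yara — 5 elements.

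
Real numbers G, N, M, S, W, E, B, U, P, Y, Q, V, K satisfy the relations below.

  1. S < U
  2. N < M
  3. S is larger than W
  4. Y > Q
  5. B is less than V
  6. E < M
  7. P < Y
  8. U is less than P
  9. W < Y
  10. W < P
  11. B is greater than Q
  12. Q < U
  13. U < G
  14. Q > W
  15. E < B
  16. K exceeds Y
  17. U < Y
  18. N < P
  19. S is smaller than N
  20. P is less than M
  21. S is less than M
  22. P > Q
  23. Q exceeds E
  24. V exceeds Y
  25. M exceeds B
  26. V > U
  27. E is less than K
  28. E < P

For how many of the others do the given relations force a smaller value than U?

The elements the relations force below U are W, S, E, Q — no chain reaches any other.
That is 4.

4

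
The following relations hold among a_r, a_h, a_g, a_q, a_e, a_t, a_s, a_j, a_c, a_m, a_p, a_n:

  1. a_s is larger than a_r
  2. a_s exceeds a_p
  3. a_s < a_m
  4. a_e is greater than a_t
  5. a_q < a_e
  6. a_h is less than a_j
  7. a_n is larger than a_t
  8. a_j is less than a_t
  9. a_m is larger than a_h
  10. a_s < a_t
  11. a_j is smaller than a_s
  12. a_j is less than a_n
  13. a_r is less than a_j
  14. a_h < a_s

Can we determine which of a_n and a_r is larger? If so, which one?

a_n

Chaining the given relations: a_r < a_j < a_s < a_t < a_n.
So a_n is larger.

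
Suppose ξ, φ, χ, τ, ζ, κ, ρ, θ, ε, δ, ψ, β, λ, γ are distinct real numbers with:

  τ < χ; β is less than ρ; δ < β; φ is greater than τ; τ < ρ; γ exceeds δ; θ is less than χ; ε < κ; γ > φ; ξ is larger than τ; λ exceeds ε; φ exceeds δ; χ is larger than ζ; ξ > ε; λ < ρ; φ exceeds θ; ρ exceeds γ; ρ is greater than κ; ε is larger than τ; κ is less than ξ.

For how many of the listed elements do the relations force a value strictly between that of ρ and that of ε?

Chaining upward from ε reaches: κ, ξ, λ.
Chaining downward from ρ reaches: δ, τ, θ, φ, β, γ, κ, λ.
Strictly between ε and ρ are those in both lists: κ, λ — 2 elements.

2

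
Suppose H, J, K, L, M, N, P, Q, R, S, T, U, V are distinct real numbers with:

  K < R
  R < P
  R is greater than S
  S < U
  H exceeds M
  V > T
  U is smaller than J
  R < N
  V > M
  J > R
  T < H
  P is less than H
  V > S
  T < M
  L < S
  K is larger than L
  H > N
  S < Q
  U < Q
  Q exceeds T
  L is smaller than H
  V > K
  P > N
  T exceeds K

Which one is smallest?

L

Chaining upward from L: directly above it, K, S, H; then T, R, V, U, Q; then N, M, P, J.
That covers every other element, and nothing is given below L, so L is the smallest.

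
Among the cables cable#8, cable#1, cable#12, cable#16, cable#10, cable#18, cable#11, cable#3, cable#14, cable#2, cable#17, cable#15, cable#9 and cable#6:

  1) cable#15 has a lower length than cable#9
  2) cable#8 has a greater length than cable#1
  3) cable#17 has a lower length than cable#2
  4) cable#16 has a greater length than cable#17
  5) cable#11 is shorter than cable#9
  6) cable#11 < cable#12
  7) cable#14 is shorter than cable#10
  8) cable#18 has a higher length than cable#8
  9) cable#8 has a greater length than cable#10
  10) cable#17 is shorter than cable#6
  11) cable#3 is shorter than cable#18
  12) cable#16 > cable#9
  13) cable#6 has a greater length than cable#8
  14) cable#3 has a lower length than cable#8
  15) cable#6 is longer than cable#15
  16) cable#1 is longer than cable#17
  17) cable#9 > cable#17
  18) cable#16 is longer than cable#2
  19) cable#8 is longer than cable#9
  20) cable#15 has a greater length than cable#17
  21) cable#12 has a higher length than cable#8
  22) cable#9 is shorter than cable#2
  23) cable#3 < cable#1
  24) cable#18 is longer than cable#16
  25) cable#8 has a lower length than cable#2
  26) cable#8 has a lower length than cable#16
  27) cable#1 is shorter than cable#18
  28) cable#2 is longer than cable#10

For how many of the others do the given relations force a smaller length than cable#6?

From cable#6 the given relations immediately reach cable#17, cable#15, cable#8.
From those, cable#3, cable#9, cable#10, cable#1 — 7 in total.
From those, cable#14, cable#11 — 9 in total.
No other element is forced below cable#6 by the given relations, so the count is 9.

9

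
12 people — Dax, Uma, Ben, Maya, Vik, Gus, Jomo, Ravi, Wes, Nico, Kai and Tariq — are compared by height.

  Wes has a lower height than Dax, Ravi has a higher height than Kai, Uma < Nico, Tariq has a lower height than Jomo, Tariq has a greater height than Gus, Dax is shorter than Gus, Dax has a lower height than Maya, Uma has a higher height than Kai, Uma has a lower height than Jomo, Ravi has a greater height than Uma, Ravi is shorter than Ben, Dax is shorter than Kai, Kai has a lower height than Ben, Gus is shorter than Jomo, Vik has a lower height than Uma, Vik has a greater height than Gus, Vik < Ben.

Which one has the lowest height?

Wes

Chaining upward from Wes: directly above it, Dax; then Kai, Gus, Maya; then Vik, Tariq, Uma, Ravi, Jomo, Ben; then Nico.
That covers every other element, and nothing is given below Wes, so Wes is the lowest height.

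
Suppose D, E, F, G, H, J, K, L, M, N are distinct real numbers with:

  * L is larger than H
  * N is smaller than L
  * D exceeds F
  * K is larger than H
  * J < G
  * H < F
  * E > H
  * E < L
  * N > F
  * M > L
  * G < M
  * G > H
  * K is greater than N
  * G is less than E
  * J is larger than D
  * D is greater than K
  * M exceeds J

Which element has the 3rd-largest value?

E

Chaining the given pairs: H < F < N < K < D < J < G < E < L < M.
Counting 3 from the largest end gives E.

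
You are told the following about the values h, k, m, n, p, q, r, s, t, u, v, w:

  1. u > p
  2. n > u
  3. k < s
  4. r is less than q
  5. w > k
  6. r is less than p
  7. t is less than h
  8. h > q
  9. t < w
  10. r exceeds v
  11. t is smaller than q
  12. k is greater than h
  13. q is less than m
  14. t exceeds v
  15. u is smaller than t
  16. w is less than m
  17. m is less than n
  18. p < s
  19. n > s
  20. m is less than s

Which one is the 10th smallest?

m

Piecing the relations together gives one ordering: v < r < p < u < t < q < h < k < w < m < s < n.
Counting 10 from the smallest end gives m.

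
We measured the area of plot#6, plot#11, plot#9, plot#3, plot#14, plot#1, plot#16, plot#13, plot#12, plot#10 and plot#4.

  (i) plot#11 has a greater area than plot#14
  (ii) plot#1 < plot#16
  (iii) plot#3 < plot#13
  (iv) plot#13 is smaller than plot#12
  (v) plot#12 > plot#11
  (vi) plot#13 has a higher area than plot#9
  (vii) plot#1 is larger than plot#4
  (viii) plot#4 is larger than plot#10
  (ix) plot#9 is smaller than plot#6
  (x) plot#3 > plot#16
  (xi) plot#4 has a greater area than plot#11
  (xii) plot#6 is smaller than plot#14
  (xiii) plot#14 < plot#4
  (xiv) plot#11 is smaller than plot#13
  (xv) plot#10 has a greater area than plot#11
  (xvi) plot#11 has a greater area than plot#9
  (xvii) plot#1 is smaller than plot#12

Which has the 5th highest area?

plot#1

Chaining the given pairs: plot#9 < plot#6 < plot#14 < plot#11 < plot#10 < plot#4 < plot#1 < plot#16 < plot#3 < plot#13 < plot#12.
The 5th largest is plot#1.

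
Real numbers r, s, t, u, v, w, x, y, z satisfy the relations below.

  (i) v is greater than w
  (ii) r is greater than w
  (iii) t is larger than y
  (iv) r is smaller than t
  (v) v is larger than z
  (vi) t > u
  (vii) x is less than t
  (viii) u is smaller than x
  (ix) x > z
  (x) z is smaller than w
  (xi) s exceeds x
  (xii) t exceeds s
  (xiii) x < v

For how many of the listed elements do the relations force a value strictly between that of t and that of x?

Chaining upward from x reaches: s, v.
Chaining downward from t reaches: u, z, w, s, y, r.
Strictly between x and t are those in both lists: s — 1 element.

1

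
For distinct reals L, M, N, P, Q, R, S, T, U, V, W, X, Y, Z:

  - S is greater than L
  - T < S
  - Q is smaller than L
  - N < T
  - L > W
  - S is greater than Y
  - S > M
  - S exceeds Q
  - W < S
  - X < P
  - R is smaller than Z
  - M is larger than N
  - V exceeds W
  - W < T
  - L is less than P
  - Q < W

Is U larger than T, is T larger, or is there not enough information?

undetermined

Following every chain through U: nothing is chained to U.
T is not reached, and no chain runs the other way from T to U.
So the given relations leave the order of U and T undetermined.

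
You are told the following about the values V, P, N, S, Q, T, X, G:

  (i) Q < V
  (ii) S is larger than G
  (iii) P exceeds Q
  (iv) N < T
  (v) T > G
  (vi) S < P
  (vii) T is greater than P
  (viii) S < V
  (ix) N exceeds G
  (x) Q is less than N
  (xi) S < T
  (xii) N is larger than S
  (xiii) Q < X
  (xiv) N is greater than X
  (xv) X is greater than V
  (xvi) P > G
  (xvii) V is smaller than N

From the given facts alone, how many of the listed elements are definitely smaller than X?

From X the given relations immediately reach Q, V.
From those, S — 3 in total.
From those, G — 4 in total.
Nothing else is reachable below X; 4 in all.

4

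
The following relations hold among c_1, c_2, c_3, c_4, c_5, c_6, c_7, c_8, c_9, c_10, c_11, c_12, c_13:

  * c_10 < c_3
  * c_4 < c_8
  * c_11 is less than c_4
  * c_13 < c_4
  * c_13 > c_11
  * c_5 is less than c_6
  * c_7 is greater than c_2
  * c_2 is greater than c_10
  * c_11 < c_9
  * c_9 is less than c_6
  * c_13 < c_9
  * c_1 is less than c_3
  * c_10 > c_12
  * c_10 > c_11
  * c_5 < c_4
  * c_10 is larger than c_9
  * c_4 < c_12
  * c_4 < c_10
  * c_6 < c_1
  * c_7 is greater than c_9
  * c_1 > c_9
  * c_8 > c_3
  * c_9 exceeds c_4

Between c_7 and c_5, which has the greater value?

Chaining the given relations: c_5 < c_4 < c_9 < c_10 < c_2 < c_7.
So c_5 < c_7; c_7 is the larger of the two.

c_7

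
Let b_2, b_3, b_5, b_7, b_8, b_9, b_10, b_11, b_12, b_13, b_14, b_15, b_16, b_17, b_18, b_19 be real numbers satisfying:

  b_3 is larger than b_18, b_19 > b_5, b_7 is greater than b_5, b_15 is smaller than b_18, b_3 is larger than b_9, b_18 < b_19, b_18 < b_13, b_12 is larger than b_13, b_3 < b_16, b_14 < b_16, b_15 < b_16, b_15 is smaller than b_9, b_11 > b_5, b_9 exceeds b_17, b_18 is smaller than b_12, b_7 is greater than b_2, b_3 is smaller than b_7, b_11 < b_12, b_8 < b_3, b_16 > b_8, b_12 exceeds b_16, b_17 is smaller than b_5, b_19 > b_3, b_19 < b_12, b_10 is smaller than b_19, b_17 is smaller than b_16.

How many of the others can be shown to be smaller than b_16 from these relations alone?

7

Directly below b_16: b_17, b_15, b_8, b_3, b_14.
One step further: b_18, b_9 (7 so far).
Nothing else is reachable below b_16; 7 in all.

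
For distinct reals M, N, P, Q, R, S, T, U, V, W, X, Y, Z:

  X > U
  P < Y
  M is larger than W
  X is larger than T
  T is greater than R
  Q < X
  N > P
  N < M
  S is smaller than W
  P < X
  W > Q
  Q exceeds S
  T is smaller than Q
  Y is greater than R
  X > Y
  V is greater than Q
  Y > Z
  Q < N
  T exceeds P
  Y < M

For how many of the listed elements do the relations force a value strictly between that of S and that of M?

3

Chaining upward from S reaches: Q, W, V, X, N.
Chaining downward from M reaches: P, Z, R, T, Q, Y, W, N.
Strictly between S and M are those in both lists: Q, W, N — 3 elements.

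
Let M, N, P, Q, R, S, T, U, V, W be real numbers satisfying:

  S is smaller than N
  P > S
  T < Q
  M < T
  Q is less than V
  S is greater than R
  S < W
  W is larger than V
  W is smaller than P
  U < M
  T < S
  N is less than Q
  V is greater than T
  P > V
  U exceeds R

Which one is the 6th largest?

S

The consecutive relations fix a unique order: R < U < M < T < S < N < Q < V < W < P.
Counting 6 from the largest end gives S.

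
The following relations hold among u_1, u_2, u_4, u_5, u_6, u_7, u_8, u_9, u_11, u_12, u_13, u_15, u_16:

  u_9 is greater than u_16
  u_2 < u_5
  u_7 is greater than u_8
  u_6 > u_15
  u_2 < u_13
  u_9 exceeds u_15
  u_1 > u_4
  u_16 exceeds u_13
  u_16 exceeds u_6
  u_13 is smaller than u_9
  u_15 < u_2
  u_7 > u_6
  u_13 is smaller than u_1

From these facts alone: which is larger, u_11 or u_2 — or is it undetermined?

Following every chain through u_2: above u_2 we get u_5, u_13, u_16, u_1, u_9; below u_2 we get u_15.
u_11 is not reached, and no chain runs the other way from u_11 to u_2.
So the given relations leave the order of u_2 and u_11 undetermined.

undetermined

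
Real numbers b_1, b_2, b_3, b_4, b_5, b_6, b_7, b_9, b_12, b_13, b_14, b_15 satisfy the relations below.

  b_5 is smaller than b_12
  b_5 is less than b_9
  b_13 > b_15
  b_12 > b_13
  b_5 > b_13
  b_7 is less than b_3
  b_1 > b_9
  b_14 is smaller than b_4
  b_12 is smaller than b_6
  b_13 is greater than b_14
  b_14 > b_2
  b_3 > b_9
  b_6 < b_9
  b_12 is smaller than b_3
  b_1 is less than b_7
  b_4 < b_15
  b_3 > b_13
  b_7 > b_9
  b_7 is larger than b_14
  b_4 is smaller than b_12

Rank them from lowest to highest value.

b_2 < b_14 < b_4 < b_15 < b_13 < b_5 < b_12 < b_6 < b_9 < b_1 < b_7 < b_3

Each adjacent pair is fixed by a given relation: b_2 < b_14; b_14 < b_4; b_4 < b_15; b_15 < b_13; b_13 < b_5; b_5 < b_12; b_12 < b_6; b_6 < b_9; b_9 < b_1; b_1 < b_7; b_7 < b_3. Chaining them end to end gives the full order.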